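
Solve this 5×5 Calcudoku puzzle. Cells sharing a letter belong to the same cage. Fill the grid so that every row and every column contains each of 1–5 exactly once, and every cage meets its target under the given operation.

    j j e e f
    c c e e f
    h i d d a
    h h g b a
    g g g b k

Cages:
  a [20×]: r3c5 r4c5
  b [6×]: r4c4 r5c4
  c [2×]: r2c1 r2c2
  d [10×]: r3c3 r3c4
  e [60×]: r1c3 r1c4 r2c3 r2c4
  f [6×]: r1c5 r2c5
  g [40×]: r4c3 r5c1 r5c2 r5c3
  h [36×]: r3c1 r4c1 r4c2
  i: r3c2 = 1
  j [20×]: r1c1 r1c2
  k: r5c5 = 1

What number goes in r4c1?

4

Cage h has product 36, so r3c1 = 3.
Cage i is a single given cell, which forces r3c2 = 1.
Cage h has product 36; hence r4c1 = 4.
Cage h needs product 36, so r4c2 = 3.
Row 4 now contains 3, leaving r4c4 = 2.
Row 4 now contains 4, which forces r4c5 = 5.
Column 4 already has 2, which forces r5c4 = 3.
K is a freebie, leaving r5c5 = 1.
Column 1 already has 4, which forces r1c1 = 5.
The two cells of cage j must have product 20, which forces r1c2 = 4.
Row 1 already has 4, so r1c4 = 1.
The two cells of cage c must have product 2, which forces r2c1 = 1.
Column 2 already has 1, so r2c2 = 2.
Row 2 already has 2; hence r2c5 = 3.
Cage d's pair has product 10, which forces r3c3 = 2.
Column 4 already has 2, leaving r3c4 = 5.
Column 5 now contains 5, so r3c5 = 4.
5 is placed in row 4, so r4c3 = 1.
Column 1 now contains 5, so r5c1 = 2.
2 is placed in column 2, leaving r5c2 = 5.
Row 5 already has 5, leaving r5c3 = 4.
Row 1 now contains 1, which forces r1c3 = 3.
Column 5 now contains 3, leaving r1c5 = 2.
4 is placed in column 3, leaving r2c3 = 5.
Column 4 now contains 5, so r2c4 = 4.
The full grid is 5 4 3 1 2 / 1 2 5 4 3 / 3 1 2 5 4 / 4 3 1 2 5 / 2 5 4 3 1.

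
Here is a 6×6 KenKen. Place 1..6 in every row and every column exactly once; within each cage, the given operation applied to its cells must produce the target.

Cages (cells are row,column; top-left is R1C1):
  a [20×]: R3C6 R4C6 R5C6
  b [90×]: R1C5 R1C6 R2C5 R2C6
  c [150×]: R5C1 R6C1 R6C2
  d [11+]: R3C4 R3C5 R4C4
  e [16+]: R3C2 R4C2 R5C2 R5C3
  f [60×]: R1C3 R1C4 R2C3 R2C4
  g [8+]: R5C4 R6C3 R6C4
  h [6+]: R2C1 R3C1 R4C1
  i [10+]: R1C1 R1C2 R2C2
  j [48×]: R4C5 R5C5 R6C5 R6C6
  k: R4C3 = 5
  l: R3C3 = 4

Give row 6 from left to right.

Cage l is given; hence R3C3 = 4.
K is a freebie, leaving R4C3 = 5.
Cage c needs product 150, which forces R5C1 = 5.
Cage c needs product 150; hence R6C1 = 6.
Cage c needs product 150; hence R6C2 = 5.
The 3 cells of cage a must have product 20, leaving R3C6 = 5.
The only place for 4 in column 1 is R1C1.
The 3 cells of cage i must have sum 10, which forces R1C2 = 2.
Cage i needs sum 10, so R2C2 = 4.
Cage e has sum 16, leaving R5C3 = 6.
Column 3 now contains 6, which forces R1C3 = 1.
Cage f has product 60, leaving R2C3 = 2.
2 is placed in column 3, which forces R6C3 = 3.
The only place for 2 in row 5 is R5C5.
Column 5 needs a 4, and only R6C5 is open for it.
In column 6, 2 can only go at R6C6, so R6C6 = 2.
The 4 cells of cage j must have product 48, so R4C5 = 3.
The 3 cells of cage g must have sum 8, which forces R5C4 = 4.
Row 5 now contains 4; hence R5C6 = 1.
Row 6 now contains 2, which forces R6C4 = 1.
Cage b has product 90, leaving R1C5 = 5.
Cage b has product 90; hence R2C5 = 1.
Cage d needs sum 11, which forces R3C4 = 3.
Cage d needs sum 11, leaving R3C5 = 6.
Cage d needs sum 11; hence R4C4 = 2.
Column 6 now contains 1, which forces R4C6 = 4.
Row 5 already has 1, which forces R5C2 = 3.
Row 1 now contains 5, which forces R1C4 = 6.
Row 1 now contains 6, leaving R1C6 = 3.
Row 2 now contains 1, leaving R2C1 = 3.
Cage f has product 60, leaving R2C4 = 5.
Column 6 now contains 3, so R2C6 = 6.
The 3 cells of cage h must have sum 6, leaving R3C1 = 2.
6 is placed in row 3, so R3C2 = 1.
Row 4 now contains 2, so R4C1 = 1.
Cage e needs sum 16, which forces R4C2 = 6.
Filled in: 4 2 1 6 5 3 / 3 4 2 5 1 6 / 2 1 4 3 6 5 / 1 6 5 2 3 4 / 5 3 6 4 2 1 / 6 5 3 1 4 2.

6 5 3 1 4 2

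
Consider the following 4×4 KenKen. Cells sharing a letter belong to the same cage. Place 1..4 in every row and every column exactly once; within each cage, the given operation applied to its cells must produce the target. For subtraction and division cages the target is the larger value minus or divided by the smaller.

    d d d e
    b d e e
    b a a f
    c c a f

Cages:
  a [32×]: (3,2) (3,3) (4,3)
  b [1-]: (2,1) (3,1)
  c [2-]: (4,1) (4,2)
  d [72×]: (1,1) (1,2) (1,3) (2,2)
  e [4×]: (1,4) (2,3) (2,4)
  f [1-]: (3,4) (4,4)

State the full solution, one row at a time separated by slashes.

Cage d has product 72, leaving (2,2) = 3.
Cage a has product 32; hence (3,2) = 4.
The 3 cells of cage a must have product 32, which forces (3,3) = 2.
The 3 cells of cage a must have product 32; hence (4,3) = 4.
Cage d needs product 72, so (1,1) = 4.
4 is placed in column 2, which forces (1,2) = 2.
Column 3 already has 4; hence (1,3) = 3.
The 3 cells of cage e must have product 4, which forces (1,4) = 1.
4 is placed in column 1; hence (2,1) = 2.
Column 3 now contains 2, which forces (2,3) = 1.
Cage e needs product 4, leaving (2,4) = 4.
1 is placed in column 4; hence (3,4) = 3.
The two cells of cage c must have difference 2, so (4,1) = 3.
The two cells of cage c must have difference 2, leaving (4,2) = 1.
Cage f needs two cells with difference 1; hence (4,4) = 2.
3 is placed in row 3; hence (3,1) = 1.

4 2 3 1 / 2 3 1 4 / 1 4 2 3 / 3 1 4 2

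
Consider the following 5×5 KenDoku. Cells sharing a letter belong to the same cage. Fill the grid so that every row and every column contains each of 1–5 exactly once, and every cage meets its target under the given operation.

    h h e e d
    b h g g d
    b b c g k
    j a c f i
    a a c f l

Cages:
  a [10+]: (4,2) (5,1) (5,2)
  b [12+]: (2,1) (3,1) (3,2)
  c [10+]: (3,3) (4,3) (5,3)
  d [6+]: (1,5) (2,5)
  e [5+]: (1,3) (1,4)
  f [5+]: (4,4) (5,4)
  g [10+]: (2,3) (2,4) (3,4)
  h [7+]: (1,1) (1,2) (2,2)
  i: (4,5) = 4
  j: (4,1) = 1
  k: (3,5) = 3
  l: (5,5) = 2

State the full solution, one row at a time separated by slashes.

2 3 1 4 5 / 3 2 4 5 1 / 5 4 2 1 3 / 1 5 3 2 4 / 4 1 5 3 2

Cage k is given, which forces (3,5) = 3.
J is a freebie, leaving (4,1) = 1.
Cage i is a single given cell, which forces (4,5) = 4.
L is a freebie; hence (5,5) = 2.
Cage f's pair has sum 5; hence (4,4) = 2.
The two cells of cage f must have sum 5; hence (5,4) = 3.
Cage a has sum 10, leaving (4,2) = 5.
Row 4 already has 5; hence (4,3) = 3.
The 3 cells of cage a must have sum 10, leaving (5,1) = 4.
Cage a needs sum 10, leaving (5,2) = 1.
Row 5 now contains 1, which forces (5,3) = 5.
Cage h needs sum 7, leaving (1,1) = 2.
Cage h needs sum 7; hence (1,2) = 3.
Cage b has sum 12, which forces (2,1) = 3.
Cage h needs sum 7, leaving (2,2) = 2.
Cage b needs sum 12, leaving (3,1) = 5.
Column 2 now contains 5, which forces (3,2) = 4.
Cage c needs sum 10, which forces (3,3) = 2.
Row 3 already has 4; hence (3,4) = 1.
Cage e needs two cells with sum 5, so (1,3) = 1.
1 is placed in column 4; hence (1,4) = 4.
Row 1 now contains 1, so (1,5) = 5.
The 3 cells of cage g must have sum 10, leaving (2,3) = 4.
The 3 cells of cage g must have sum 10; hence (2,4) = 5.
Column 5 now contains 5, leaving (2,5) = 1.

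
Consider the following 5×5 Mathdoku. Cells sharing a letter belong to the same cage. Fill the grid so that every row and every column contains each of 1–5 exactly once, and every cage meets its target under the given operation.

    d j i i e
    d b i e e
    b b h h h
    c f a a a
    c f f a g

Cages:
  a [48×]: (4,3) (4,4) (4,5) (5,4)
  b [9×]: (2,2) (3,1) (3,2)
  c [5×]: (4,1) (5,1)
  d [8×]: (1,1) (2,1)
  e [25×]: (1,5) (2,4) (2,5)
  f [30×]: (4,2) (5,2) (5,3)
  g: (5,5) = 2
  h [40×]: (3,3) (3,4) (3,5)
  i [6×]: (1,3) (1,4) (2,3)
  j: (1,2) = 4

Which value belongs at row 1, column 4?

3

J is a freebie; hence (1,2) = 4.
The 3 cells of cage e must have product 25, leaving (1,5) = 5.
The 3 cells of cage b must have product 9, which forces (2,2) = 3.
Cage e needs product 25; hence (2,4) = 5.
The 3 cells of cage e must have product 25, so (2,5) = 1.
The 3 cells of cage b must have product 9, which forces (3,1) = 3.
Cage b needs product 9, which forces (3,2) = 1.
Cage g is given, so (5,5) = 2.
4 is placed in row 1; hence (1,1) = 2.
Cage d's pair has product 8, which forces (2,1) = 4.
Row 2 already has 1, so (2,3) = 2.
The 3 cells of cage h must have product 40, which forces (3,3) = 5.
The 3 cells of cage h must have product 40, which forces (3,4) = 2.
Column 5 already has 2, which forces (3,5) = 4.
The 3 cells of cage f must have product 30, which forces (4,2) = 2.
Column 5 now contains 4; hence (4,5) = 3.
Row 5 already has 2, leaving (5,2) = 5.
Cage f has product 30, which forces (5,3) = 3.
Row 5 already has 2, which forces (5,4) = 4.
Column 3 now contains 3; hence (1,3) = 1.
The 3 cells of cage i must have product 6, so (1,4) = 3.
The two cells of cage c must have product 5, which forces (4,1) = 5.
Cage a has product 48, which forces (4,3) = 4.
3 is placed in row 4, which forces (4,4) = 1.
5 is placed in row 5, leaving (5,1) = 1.
Completed grid: 2 4 1 3 5 / 4 3 2 5 1 / 3 1 5 2 4 / 5 2 4 1 3 / 1 5 3 4 2.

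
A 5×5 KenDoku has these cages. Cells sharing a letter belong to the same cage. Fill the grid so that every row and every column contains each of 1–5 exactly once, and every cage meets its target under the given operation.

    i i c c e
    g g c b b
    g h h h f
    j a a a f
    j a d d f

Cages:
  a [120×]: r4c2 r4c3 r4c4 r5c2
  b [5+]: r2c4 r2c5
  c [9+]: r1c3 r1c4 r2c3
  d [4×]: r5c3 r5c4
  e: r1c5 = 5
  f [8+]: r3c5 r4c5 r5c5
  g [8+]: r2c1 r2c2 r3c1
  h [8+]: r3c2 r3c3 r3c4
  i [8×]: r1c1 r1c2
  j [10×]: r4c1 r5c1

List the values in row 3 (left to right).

Cage e is a single given cell, so r1c5 = 5.
In row 4, 1 can only go at r4c5, so r4c5 = 1.
Column 5 needs a 2, and only r2c5 is open for it.
The two cells of cage b must have sum 5; hence r2c4 = 3.
In row 1, 3 can only go at r1c3, so r1c3 = 3.
In row 1, 1 can only go at r1c4, so r1c4 = 1.
The 3 cells of cage c must have sum 9, leaving r2c3 = 5.
Cage d needs two cells with product 4, leaving r5c3 = 1.
1 is placed in column 4, leaving r5c4 = 4.
Row 5 already has 4, so r5c5 = 3.
The 3 cells of cage g must have sum 8, so r3c1 = 3.
The 3 cells of cage h must have sum 8; hence r3c2 = 1.
Column 3 now contains 1, so r3c3 = 2.
Cage h has sum 8; hence r3c4 = 5.
Column 5 now contains 3, so r3c5 = 4.
Cage a has product 120, so r4c2 = 3.
Cage a has product 120; hence r4c3 = 4.
Column 4 now contains 5, which forces r4c4 = 2.
Cage g has sum 8, which forces r2c1 = 1.
Column 2 now contains 1, so r2c2 = 4.
Row 4 now contains 2; hence r4c1 = 5.
The two cells of cage j must have product 10, which forces r5c1 = 2.
Cage a needs product 120, which forces r5c2 = 5.
Column 1 already has 2, so r1c1 = 4.
Column 2 already has 4, so r1c2 = 2.
Filled in: 4 2 3 1 5 / 1 4 5 3 2 / 3 1 2 5 4 / 5 3 4 2 1 / 2 5 1 4 3.

3 1 2 5 4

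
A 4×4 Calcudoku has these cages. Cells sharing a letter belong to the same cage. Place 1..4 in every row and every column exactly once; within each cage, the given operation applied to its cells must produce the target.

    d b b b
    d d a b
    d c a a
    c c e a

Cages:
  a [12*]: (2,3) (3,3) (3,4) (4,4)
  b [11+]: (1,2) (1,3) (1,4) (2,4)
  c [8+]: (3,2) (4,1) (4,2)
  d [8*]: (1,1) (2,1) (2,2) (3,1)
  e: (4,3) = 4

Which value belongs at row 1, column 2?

Cage d needs product 8; hence (2,2) = 1.
E is a freebie; hence (4,3) = 4.
Column 1 needs a 3, and only (4,1) is open for it.
Cage c has sum 8, leaving (3,2) = 3.
Row 4 already has 3, so (4,2) = 2.
Row 4 now contains 2, so (4,4) = 1.
Column 2 now contains 2; hence (1,2) = 4.
Cage a needs product 12, which forces (2,3) = 3.
Cage a needs product 12, so (3,3) = 1.
Cage a has product 12, which forces (3,4) = 4.
Cage d needs product 8; hence (1,1) = 1.
Column 3 already has 1, so (1,3) = 2.
Cage b needs sum 11, so (1,4) = 3.
The 4 cells of cage d must have product 8, leaving (2,1) = 4.
4 is placed in column 4, so (2,4) = 2.
Row 3 already has 4, which forces (3,1) = 2.
The full grid is 1 4 2 3 / 4 1 3 2 / 2 3 1 4 / 3 2 4 1.

4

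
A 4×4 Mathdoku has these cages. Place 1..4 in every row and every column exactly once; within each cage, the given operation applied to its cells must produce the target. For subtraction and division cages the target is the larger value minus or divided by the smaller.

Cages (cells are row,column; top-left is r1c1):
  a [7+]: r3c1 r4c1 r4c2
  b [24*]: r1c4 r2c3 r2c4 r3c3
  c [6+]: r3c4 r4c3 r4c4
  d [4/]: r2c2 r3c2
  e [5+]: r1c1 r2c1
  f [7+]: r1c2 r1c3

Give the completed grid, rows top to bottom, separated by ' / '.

Column 2 needs a 2, and only r4c2 is open for it.
The only place for 3 in row 3 is r3c3.
The two cells of cage f must have sum 7, leaving r1c2 = 3.
Column 3 already has 3, so r1c3 = 4.
Column 3 already has 3, which forces r4c3 = 1.
Cage b needs product 24, leaving r1c4 = 1.
1 is placed in column 3; hence r2c3 = 2.
The 4 cells of cage b must have product 24; hence r2c4 = 4.
Column 4 now contains 1, leaving r3c4 = 2.
Column 4 now contains 4, so r4c4 = 3.
Row 1 already has 1, which forces r1c1 = 2.
Row 2 now contains 4; hence r2c1 = 3.
Row 2 now contains 4, which forces r2c2 = 1.
Row 3 now contains 2, which forces r3c1 = 1.
Cage d needs two cells with quotient 4, so r3c2 = 4.
Row 4 now contains 3, which forces r4c1 = 4.

2 3 4 1 / 3 1 2 4 / 1 4 3 2 / 4 2 1 3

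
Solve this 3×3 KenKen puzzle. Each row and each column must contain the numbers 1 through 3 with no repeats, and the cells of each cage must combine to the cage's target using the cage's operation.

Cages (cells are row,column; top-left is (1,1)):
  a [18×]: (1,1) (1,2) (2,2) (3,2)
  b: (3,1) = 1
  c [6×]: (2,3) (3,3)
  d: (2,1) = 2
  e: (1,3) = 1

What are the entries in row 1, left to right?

3 2 1

Cage a needs product 18, which forces (1,1) = 3.
Cage e is given, which forces (1,3) = 1.
Cage d is given; hence (2,1) = 2.
2 is placed in row 2, which forces (2,3) = 3.
Cage b is given; hence (3,1) = 1.
Column 3 now contains 3, so (3,3) = 2.
Row 1 now contains 1, so (1,2) = 2.
Row 2 now contains 3, so (2,2) = 1.
Row 3 already has 2, leaving (3,2) = 3.
Completed grid: 3 2 1 / 2 1 3 / 1 3 2.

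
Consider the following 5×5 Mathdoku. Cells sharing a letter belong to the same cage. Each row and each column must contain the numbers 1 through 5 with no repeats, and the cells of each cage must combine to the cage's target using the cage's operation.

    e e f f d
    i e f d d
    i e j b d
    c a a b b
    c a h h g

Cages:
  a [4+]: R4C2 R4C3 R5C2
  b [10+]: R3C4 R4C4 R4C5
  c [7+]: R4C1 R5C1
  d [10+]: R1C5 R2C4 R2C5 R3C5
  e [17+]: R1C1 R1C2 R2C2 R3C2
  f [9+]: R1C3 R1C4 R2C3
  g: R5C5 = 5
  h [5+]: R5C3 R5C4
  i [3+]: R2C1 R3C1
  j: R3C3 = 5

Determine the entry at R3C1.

2

Cage e has sum 17, which forces R1C1 = 5.
J is a freebie, which forces R3C3 = 5.
Cage a needs sum 4, leaving R4C2 = 2.
Cage a has sum 4, so R4C3 = 1.
The 3 cells of cage a must have sum 4, so R5C2 = 1.
Cage g is given, so R5C5 = 5.
Cage e has sum 17; hence R2C2 = 5.
In row 1, 1 can only go at R1C5, so R1C5 = 1.
Row 2 needs a 1, and only R2C1 is open for it.
1 is placed in column 1, leaving R3C1 = 2.
Row 3 needs a 1, and only R3C4 is open for it.
Cage b needs sum 10; hence R4C4 = 5.
The 3 cells of cage b must have sum 10, which forces R4C5 = 4.
Cage d needs sum 10, which forces R2C4 = 4.
Cage d has sum 10, leaving R2C5 = 2.
4 is placed in column 5, leaving R3C5 = 3.
Row 4 now contains 4, which forces R4C1 = 3.
Cage c needs two cells with sum 7, so R5C1 = 4.
The 4 cells of cage e must have sum 17, so R1C2 = 3.
The 3 cells of cage f must have sum 9, which forces R1C3 = 4.
The 3 cells of cage f must have sum 9, leaving R1C4 = 2.
Row 2 now contains 2; hence R2C3 = 3.
3 is placed in row 3, which forces R3C2 = 4.
3 is placed in column 3, which forces R5C3 = 2.
2 is placed in column 4, which forces R5C4 = 3.
The full grid is 5 3 4 2 1 / 1 5 3 4 2 / 2 4 5 1 3 / 3 2 1 5 4 / 4 1 2 3 5.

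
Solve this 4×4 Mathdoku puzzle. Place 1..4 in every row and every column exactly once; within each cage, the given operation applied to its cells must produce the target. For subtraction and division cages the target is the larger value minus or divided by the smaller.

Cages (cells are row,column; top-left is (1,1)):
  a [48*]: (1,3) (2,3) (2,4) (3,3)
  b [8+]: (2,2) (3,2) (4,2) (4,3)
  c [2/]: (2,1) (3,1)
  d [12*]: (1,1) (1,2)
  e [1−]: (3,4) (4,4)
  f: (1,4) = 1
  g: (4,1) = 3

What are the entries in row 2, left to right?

1 4 3 2

Cage f is a single given cell, leaving (1,4) = 1.
Cage g is a single given cell, leaving (4,1) = 3.
Column 1 now contains 3, leaving (1,1) = 4.
The two cells of cage d must have product 12, which forces (1,2) = 3.
Row 1 now contains 3, leaving (1,3) = 2.
Cage e's pair has difference 1, leaving (3,4) = 3.
2 is placed in column 3, which forces (4,3) = 1.
Cage a has product 48, which forces (2,3) = 3.
The 4 cells of cage a must have product 48, so (2,4) = 2.
1 is placed in column 3, leaving (3,3) = 4.
2 is placed in column 4, which forces (4,4) = 4.
2 is placed in row 2, so (2,1) = 1.
The 4 cells of cage b must have sum 8, so (2,2) = 4.
Cage c's pair has quotient 2, leaving (3,1) = 2.
The 4 cells of cage b must have sum 8, which forces (3,2) = 1.
4 is placed in row 4, leaving (4,2) = 2.
The full grid is 4 3 2 1 / 1 4 3 2 / 2 1 4 3 / 3 2 1 4.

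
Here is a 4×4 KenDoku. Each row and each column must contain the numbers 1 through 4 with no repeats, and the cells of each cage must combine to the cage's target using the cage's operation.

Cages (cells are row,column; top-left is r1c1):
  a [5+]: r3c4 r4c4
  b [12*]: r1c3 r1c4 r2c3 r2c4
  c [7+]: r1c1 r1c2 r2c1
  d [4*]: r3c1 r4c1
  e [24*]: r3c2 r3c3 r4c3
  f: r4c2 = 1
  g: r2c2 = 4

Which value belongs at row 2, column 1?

G is a freebie; hence r2c2 = 4.
Cage f is a single given cell, leaving r4c2 = 1.
Cage d's pair has product 4, leaving r3c1 = 1.
Row 4 already has 1, so r4c1 = 4.
Column 1 now contains 4; hence r1c1 = 3.
Cage c needs sum 7; hence r1c2 = 2.
Cage c needs sum 7, so r2c1 = 2.
Column 2 already has 2, so r3c2 = 3.
Cage e has product 24; hence r3c3 = 4.
Row 3 now contains 3; hence r3c4 = 2.
2 is placed in column 4, leaving r4c4 = 3.
4 is placed in column 3, which forces r1c3 = 1.
Cage b has product 12, leaving r1c4 = 4.
Cage b needs product 12; hence r2c3 = 3.
Column 4 now contains 3, which forces r2c4 = 1.
Row 4 now contains 3; hence r4c3 = 2.
The full grid is 3 2 1 4 / 2 4 3 1 / 1 3 4 2 / 4 1 2 3.

2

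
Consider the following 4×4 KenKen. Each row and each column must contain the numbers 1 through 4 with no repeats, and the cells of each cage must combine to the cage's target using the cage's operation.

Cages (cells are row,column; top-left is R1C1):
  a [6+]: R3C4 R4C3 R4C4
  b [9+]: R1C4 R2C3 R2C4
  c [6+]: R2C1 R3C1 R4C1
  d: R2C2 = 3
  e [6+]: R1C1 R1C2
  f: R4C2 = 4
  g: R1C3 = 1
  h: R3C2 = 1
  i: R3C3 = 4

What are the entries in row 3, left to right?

Cage g is given, leaving R1C3 = 1.
Cage d is a single given cell, so R2C2 = 3.
Cage h is a single given cell, which forces R3C2 = 1.
I is a freebie; hence R3C3 = 4.
Cage f is given; hence R4C2 = 4.
Cage e needs two cells with sum 6; hence R1C1 = 4.
Column 2 now contains 4, which forces R1C2 = 2.
The 3 cells of cage b must have sum 9, leaving R1C4 = 3.
Column 3 now contains 4, which forces R2C3 = 2.
Cage b has sum 9, which forces R2C4 = 4.
Column 4 now contains 3; hence R3C4 = 2.
Column 3 now contains 2, so R4C3 = 3.
Cage a needs sum 6, which forces R4C4 = 1.
Row 2 already has 2; hence R2C1 = 1.
2 is placed in row 3, so R3C1 = 3.
Row 4 already has 1, so R4C1 = 2.
Filled in: 4 2 1 3 / 1 3 2 4 / 3 1 4 2 / 2 4 3 1.

3 1 4 2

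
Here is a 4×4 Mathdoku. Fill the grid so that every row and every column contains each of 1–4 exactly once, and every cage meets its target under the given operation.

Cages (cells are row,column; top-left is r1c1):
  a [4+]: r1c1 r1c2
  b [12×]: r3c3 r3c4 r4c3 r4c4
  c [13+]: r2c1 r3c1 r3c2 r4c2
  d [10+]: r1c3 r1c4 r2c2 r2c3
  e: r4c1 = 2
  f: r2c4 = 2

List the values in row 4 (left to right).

Cage f is a single given cell, which forces r2c4 = 2.
Cage e is given; hence r4c1 = 2.
Cage c has sum 13, which forces r3c2 = 2.
Cage c has sum 13, leaving r4c2 = 4.
In row 1, 2 can only go at r1c3, so r1c3 = 2.
The only place for 4 in row 1 is r1c4.
Cage b needs product 12, so r3c3 = 4.
4 is placed in column 4, leaving r3c4 = 1.
The 4 cells of cage b must have product 12; hence r4c3 = 1.
Cage b needs product 12; hence r4c4 = 3.
The 4 cells of cage c must have sum 13, so r2c1 = 4.
The 4 cells of cage d must have sum 10; hence r2c2 = 1.
Column 3 already has 1; hence r2c3 = 3.
4 is placed in row 3, which forces r3c1 = 3.
Column 1 now contains 3, so r1c1 = 1.
Column 2 now contains 1, so r1c2 = 3.
Completed grid: 1 3 2 4 / 4 1 3 2 / 3 2 4 1 / 2 4 1 3.

2 4 1 3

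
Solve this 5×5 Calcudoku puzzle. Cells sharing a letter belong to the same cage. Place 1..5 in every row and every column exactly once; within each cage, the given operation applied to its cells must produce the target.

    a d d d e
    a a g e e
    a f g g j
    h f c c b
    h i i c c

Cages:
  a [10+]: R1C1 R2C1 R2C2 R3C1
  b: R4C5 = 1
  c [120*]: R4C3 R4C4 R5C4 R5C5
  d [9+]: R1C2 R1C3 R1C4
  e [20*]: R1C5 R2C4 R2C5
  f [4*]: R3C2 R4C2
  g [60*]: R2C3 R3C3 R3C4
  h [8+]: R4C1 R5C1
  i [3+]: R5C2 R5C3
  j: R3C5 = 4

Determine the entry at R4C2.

4

J is a freebie, which forces R3C5 = 4.
B is a freebie, which forces R4C5 = 1.
The 3 cells of cage e must have product 20, which forces R1C5 = 2.
The 3 cells of cage g must have product 60, which forces R2C3 = 4.
Cage e needs product 20, which forces R2C4 = 2.
Column 5 already has 1, which forces R2C5 = 5.
Row 3 already has 4, so R3C2 = 1.
1 is placed in row 4, which forces R4C2 = 4.
1 is placed in column 2; hence R5C2 = 2.
Row 5 already has 2; hence R5C3 = 1.
5 is placed in column 5, leaving R5C5 = 3.
Cage a needs sum 10; hence R1C1 = 4.
Cage d needs sum 9, leaving R1C4 = 1.
Cage a has sum 10; hence R2C1 = 1.
1 is placed in column 2; hence R2C2 = 3.
The 4 cells of cage a must have sum 10; hence R3C1 = 2.
The two cells of cage h must have sum 8, which forces R4C1 = 3.
Cage c needs product 120, which forces R4C3 = 2.
Cage c has product 120, so R4C4 = 5.
Row 5 already has 3, so R5C1 = 5.
Cage c needs product 120, leaving R5C4 = 4.
Column 2 now contains 3, leaving R1C2 = 5.
Cage d needs sum 9; hence R1C3 = 3.
The 3 cells of cage g must have product 60, which forces R3C3 = 5.
Column 4 now contains 5, so R3C4 = 3.
The full grid is 4 5 3 1 2 / 1 3 4 2 5 / 2 1 5 3 4 / 3 4 2 5 1 / 5 2 1 4 3.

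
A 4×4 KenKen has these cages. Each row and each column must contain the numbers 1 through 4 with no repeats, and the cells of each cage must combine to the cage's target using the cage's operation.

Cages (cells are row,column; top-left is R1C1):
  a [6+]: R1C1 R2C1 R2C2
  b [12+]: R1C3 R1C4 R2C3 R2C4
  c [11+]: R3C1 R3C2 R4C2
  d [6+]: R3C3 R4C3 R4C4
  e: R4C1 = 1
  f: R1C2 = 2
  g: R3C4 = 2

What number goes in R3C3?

F is a freebie, so R1C2 = 2.
Cage c needs sum 11, which forces R3C1 = 4.
Cage c has sum 11; hence R3C2 = 3.
G is a freebie; hence R3C4 = 2.
Cage e is given, which forces R4C1 = 1.
The 3 cells of cage c must have sum 11; hence R4C2 = 4.
Row 4 already has 1, so R4C4 = 3.
1 is placed in column 1, leaving R1C1 = 3.
Row 1 now contains 3; hence R1C3 = 4.
Row 1 already has 4, which forces R1C4 = 1.
The 3 cells of cage a must have sum 6, which forces R2C1 = 2.
Column 2 now contains 3, leaving R2C2 = 1.
4 is placed in column 3, which forces R2C3 = 3.
1 is placed in column 4; hence R2C4 = 4.
2 is placed in row 3, so R3C3 = 1.
3 is placed in row 4, leaving R4C3 = 2.
Completed grid: 3 2 4 1 / 2 1 3 4 / 4 3 1 2 / 1 4 2 3.

1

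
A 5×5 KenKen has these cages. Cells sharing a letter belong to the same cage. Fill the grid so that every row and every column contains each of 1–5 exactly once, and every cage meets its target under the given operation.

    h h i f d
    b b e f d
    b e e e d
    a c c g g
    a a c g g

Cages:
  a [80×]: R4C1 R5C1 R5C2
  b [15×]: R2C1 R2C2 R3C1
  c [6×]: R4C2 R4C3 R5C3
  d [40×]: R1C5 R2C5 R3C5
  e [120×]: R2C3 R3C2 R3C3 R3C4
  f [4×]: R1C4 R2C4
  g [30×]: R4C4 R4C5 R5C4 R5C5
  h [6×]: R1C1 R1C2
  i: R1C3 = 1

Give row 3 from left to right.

1 2 5 3 4

Cage i is given, leaving R1C3 = 1.
1 is placed in row 1; hence R1C4 = 4.
Column 4 already has 4, so R2C4 = 1.
The 3 cells of cage a must have product 80, which forces R4C1 = 4.
Cage a needs product 80, so R5C1 = 5.
Cage a needs product 80, which forces R5C2 = 4.
Column 1 already has 5, so R2C1 = 3.
Cage b needs product 15; hence R2C2 = 5.
Cage b needs product 15; hence R3C1 = 1.
Cage c needs product 6, which forces R4C2 = 1.
Column 1 already has 3; hence R1C1 = 2.
The two cells of cage h must have product 6, so R1C2 = 3.
2 is placed in row 1, which forces R1C5 = 5.
Column 2 now contains 3, so R3C2 = 2.
Row 3 already has 2, leaving R3C5 = 4.
Cage g needs product 30, so R5C5 = 1.
Cage e needs product 120, which forces R2C3 = 4.
Column 5 already has 4; hence R2C5 = 2.
Cage g needs product 30; hence R4C4 = 5.
Column 5 already has 2, leaving R4C5 = 3.
Cage e has product 120, so R3C3 = 5.
5 is placed in column 4, which forces R3C4 = 3.
Row 4 already has 3, leaving R4C3 = 2.
Cage c has product 6, so R5C3 = 3.
The 4 cells of cage g must have product 30, so R5C4 = 2.
Completed grid: 2 3 1 4 5 / 3 5 4 1 2 / 1 2 5 3 4 / 4 1 2 5 3 / 5 4 3 2 1.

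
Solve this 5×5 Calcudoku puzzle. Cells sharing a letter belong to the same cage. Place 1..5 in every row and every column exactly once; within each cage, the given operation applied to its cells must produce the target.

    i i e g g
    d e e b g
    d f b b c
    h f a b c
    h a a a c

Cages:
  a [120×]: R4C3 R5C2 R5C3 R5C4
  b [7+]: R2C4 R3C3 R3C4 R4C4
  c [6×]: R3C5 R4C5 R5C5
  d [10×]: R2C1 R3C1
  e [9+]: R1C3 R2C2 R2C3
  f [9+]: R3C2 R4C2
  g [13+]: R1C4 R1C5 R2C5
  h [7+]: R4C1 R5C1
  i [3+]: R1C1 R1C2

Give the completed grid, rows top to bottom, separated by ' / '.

The 4 cells of cage b must have sum 7, leaving R3C3 = 1.
Row 3 needs a 4, and only R3C2 is open for it.
Column 2 now contains 4; hence R4C2 = 5.
In row 3, 5 can only go at R3C1, so R3C1 = 5.
Column 1 now contains 5, which forces R2C1 = 2.
Column 1 already has 2, which forces R1C1 = 1.
Cage i needs two cells with sum 3, which forces R1C2 = 2.
Column 2 now contains 2, which forces R5C2 = 3.
Column 2 now contains 3, so R2C2 = 1.
Row 2 already has 1, leaving R2C4 = 3.
Column 4 now contains 3, leaving R3C4 = 2.
2 is placed in row 3; hence R3C5 = 3.
Cage h's pair has sum 7, leaving R4C1 = 3.
2 is placed in column 4, which forces R4C4 = 1.
Row 4 now contains 1, leaving R4C5 = 2.
3 is placed in row 5; hence R5C1 = 4.
Row 5 now contains 4; hence R5C4 = 5.
2 is placed in column 5, which forces R5C5 = 1.
The 3 cells of cage e must have sum 9; hence R1C3 = 3.
Column 4 already has 5, so R1C4 = 4.
Column 5 now contains 3; hence R1C5 = 5.
Row 2 now contains 3, so R2C3 = 5.
Cage g needs sum 13; hence R2C5 = 4.
2 is placed in row 4, leaving R4C3 = 4.
Row 5 already has 5; hence R5C3 = 2.

1 2 3 4 5 / 2 1 5 3 4 / 5 4 1 2 3 / 3 5 4 1 2 / 4 3 2 5 1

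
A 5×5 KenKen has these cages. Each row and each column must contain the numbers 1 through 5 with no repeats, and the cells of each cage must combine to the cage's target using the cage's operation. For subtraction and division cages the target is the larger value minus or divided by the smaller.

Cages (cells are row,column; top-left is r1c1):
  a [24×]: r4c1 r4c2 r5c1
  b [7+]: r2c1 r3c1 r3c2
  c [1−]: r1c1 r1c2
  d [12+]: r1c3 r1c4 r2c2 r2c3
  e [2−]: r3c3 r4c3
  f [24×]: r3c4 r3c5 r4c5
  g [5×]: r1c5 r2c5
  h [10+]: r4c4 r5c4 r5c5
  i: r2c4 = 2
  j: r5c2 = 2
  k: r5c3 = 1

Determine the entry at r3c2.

Cage i is given, so r2c4 = 2.
J is a freebie, which forces r5c2 = 2.
K is a freebie; hence r5c3 = 1.
The 3 cells of cage a must have product 24, which forces r4c1 = 2.
Cage f has product 24; hence r3c5 = 2.
In row 1, 2 can only go at r1c3, so r1c3 = 2.
In row 3, 4 can only go at r3c4, so r3c4 = 4.
The 3 cells of cage h must have sum 10, leaving r4c4 = 1.
Cage f has product 24, leaving r4c5 = 3.
4 is placed in column 4, leaving r5c4 = 5.
Cage h needs sum 10, leaving r5c5 = 4.
5 is placed in column 4; hence r1c4 = 3.
Cage e needs two cells with difference 2, leaving r3c3 = 3.
Row 4 already has 3, which forces r4c2 = 4.
Row 4 already has 3; hence r4c3 = 5.
Row 5 now contains 4, so r5c1 = 3.
Cage c's pair has difference 1, so r1c1 = 4.
4 is placed in column 2, so r1c2 = 5.
Row 1 now contains 5; hence r1c5 = 1.
Column 1 already has 3, so r2c1 = 1.
4 is placed in column 2; hence r2c2 = 3.
3 is placed in column 3, which forces r2c3 = 4.
Column 5 already has 1, which forces r2c5 = 5.
The 3 cells of cage b must have sum 7, so r3c1 = 5.
Row 3 already has 3, so r3c2 = 1.
Filled in: 4 5 2 3 1 / 1 3 4 2 5 / 5 1 3 4 2 / 2 4 5 1 3 / 3 2 1 5 4.

1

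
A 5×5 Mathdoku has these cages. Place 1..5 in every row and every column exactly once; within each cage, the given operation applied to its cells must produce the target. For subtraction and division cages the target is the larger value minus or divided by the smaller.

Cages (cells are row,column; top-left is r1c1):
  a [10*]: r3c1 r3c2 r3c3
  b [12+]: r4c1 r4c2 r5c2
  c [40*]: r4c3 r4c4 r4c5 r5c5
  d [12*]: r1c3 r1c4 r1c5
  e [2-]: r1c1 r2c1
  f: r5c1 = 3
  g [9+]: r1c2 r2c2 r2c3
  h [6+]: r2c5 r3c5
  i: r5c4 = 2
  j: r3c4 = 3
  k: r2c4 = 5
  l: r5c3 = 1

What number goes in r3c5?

4

K is a freebie, leaving r2c4 = 5.
J is a freebie, leaving r3c4 = 3.
F is a freebie; hence r5c1 = 3.
Cage l is a single given cell, leaving r5c3 = 1.
Cage i is given; hence r5c4 = 2.
Row 1 needs a 5, and only r1c2 is open for it.
Cage g needs sum 9, leaving r2c2 = 1.
The 3 cells of cage g must have sum 9, so r2c3 = 3.
Column 2 already has 1, leaving r3c2 = 2.
2 is placed in row 3, so r3c3 = 5.
5 is placed in row 3, so r3c5 = 4.
Cage b needs sum 12; hence r4c1 = 5.
The 3 cells of cage b must have sum 12; hence r4c2 = 3.
5 is placed in column 2, so r5c2 = 4.
Column 5 already has 4, leaving r5c5 = 5.
3 is placed in column 3, so r1c3 = 4.
Cage d needs product 12, so r1c4 = 1.
Cage d needs product 12, which forces r1c5 = 3.
Column 5 already has 4, leaving r2c5 = 2.
5 is placed in row 3, leaving r3c1 = 1.
Column 3 already has 4, so r4c3 = 2.
1 is placed in column 4, so r4c4 = 4.
2 is placed in column 5, so r4c5 = 1.
Row 1 already has 4; hence r1c1 = 2.
2 is placed in row 2, leaving r2c1 = 4.
Filled in: 2 5 4 1 3 / 4 1 3 5 2 / 1 2 5 3 4 / 5 3 2 4 1 / 3 4 1 2 5.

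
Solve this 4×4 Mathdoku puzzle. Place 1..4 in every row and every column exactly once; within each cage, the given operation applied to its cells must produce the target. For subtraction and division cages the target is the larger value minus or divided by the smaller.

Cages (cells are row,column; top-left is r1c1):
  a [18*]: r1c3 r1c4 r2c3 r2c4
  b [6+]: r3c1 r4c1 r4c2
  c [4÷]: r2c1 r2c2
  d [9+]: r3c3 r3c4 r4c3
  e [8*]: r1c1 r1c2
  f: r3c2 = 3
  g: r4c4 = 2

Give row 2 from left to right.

1 4 2 3

Cage f is given, so r3c2 = 3.
Cage g is given; hence r4c4 = 2.
Column 4 now contains 2, which forces r3c4 = 4.
2 is placed in row 4, leaving r4c2 = 1.
Cage c needs two cells with quotient 4; hence r2c1 = 1.
Column 2 already has 1; hence r2c2 = 4.
Row 2 now contains 1, so r2c4 = 3.
Column 1 already has 1; hence r3c1 = 2.
Row 3 now contains 2, which forces r3c3 = 1.
Column 1 now contains 2, so r1c1 = 4.
4 is placed in column 2, which forces r1c2 = 2.
The 4 cells of cage a must have product 18; hence r1c3 = 3.
3 is placed in column 4; hence r1c4 = 1.
3 is placed in row 2; hence r2c3 = 2.
Cage b needs sum 6, so r4c1 = 3.
Cage d has sum 9; hence r4c3 = 4.
Filled in: 4 2 3 1 / 1 4 2 3 / 2 3 1 4 / 3 1 4 2.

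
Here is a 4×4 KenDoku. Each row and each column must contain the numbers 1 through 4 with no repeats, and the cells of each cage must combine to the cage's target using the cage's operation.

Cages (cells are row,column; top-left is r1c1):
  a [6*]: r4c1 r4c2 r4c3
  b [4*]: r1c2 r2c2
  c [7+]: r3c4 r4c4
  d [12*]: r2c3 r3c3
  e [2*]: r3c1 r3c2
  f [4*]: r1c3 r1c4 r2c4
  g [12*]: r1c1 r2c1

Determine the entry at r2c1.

Row 1 needs a 2, and only r1c3 is open for it.
Cage f has product 4, so r1c4 = 1.
Cage f has product 4; hence r2c4 = 2.
1 is placed in row 1; hence r1c2 = 4.
Cage b needs two cells with product 4, leaving r2c2 = 1.
Column 2 already has 1, so r3c2 = 2.
Column 2 already has 2, which forces r4c2 = 3.
Row 4 now contains 3, so r4c3 = 1.
Row 4 now contains 3, leaving r4c4 = 4.
Row 1 now contains 4, which forces r1c1 = 3.
The two cells of cage g must have product 12, so r2c1 = 4.
4 is placed in row 2, which forces r2c3 = 3.
2 is placed in row 3, leaving r3c1 = 1.
Column 3 already has 3, leaving r3c3 = 4.
Column 4 now contains 4, so r3c4 = 3.
Row 4 now contains 1, leaving r4c1 = 2.
Completed grid: 3 4 2 1 / 4 1 3 2 / 1 2 4 3 / 2 3 1 4.

4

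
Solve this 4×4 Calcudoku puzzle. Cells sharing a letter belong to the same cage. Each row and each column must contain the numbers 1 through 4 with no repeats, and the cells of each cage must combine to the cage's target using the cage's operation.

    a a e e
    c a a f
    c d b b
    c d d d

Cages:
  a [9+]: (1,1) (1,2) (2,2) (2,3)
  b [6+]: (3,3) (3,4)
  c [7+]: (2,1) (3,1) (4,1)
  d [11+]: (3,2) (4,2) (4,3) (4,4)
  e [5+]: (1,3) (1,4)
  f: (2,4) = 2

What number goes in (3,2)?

3

F is a freebie; hence (2,4) = 2.
2 is placed in column 4, leaving (3,4) = 4.
Row 3 now contains 4, so (3,3) = 2.
2 is placed in column 3, so (1,3) = 4.
Cage e's pair has sum 5, leaving (1,4) = 1.
Cage c has sum 7; hence (2,1) = 4.
Row 3 already has 2, leaving (3,1) = 1.
Row 3 already has 2, leaving (3,2) = 3.
Cage c needs sum 7, leaving (4,1) = 2.
Column 4 now contains 1, which forces (4,4) = 3.
Column 1 now contains 2, which forces (1,1) = 3.
Column 2 now contains 3, leaving (1,2) = 2.
Column 2 now contains 3, so (2,2) = 1.
Cage a needs sum 9; hence (2,3) = 3.
The 4 cells of cage d must have sum 11, leaving (4,2) = 4.
3 is placed in row 4; hence (4,3) = 1.
Completed grid: 3 2 4 1 / 4 1 3 2 / 1 3 2 4 / 2 4 1 3.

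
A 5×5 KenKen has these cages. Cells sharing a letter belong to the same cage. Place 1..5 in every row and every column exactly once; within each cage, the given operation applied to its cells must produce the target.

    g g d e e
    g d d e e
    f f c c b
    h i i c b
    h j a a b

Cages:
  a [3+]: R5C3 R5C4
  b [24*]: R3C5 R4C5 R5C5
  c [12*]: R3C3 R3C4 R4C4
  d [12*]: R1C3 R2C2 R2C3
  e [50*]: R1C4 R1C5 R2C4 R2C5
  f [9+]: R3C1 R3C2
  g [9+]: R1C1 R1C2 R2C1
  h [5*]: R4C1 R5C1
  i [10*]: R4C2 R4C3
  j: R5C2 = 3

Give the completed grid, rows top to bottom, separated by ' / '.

Cage j is a single given cell, leaving R5C2 = 3.
The only place for 4 in row 5 is R5C5.
The only place for 4 in row 4 is R4C4.
In row 3, 2 can only go at R3C5, so R3C5 = 2.
Column 5 already has 2, which forces R4C5 = 3.
Row 4 needs a 1, and only R4C1 is open for it.
Column 1 now contains 1, so R5C1 = 5.
Column 1 already has 5, leaving R3C1 = 4.
Cage f needs two cells with sum 9, leaving R3C2 = 5.
5 is placed in column 2, which forces R4C2 = 2.
2 is placed in row 4, leaving R4C3 = 5.
Column 2 already has 2, so R1C2 = 4.
Column 2 already has 4, leaving R2C2 = 1.
Row 2 now contains 1, so R2C5 = 5.
The 3 cells of cage d must have product 12, leaving R1C3 = 3.
Cage e has product 50, leaving R1C4 = 5.
Column 5 now contains 5, so R1C5 = 1.
The 3 cells of cage d must have product 12, so R2C3 = 4.
Row 2 now contains 5, leaving R2C4 = 2.
Column 3 already has 3, leaving R3C3 = 1.
Row 3 now contains 1, so R3C4 = 3.
1 is placed in column 3, leaving R5C3 = 2.
2 is placed in column 4, leaving R5C4 = 1.
Row 1 now contains 3; hence R1C1 = 2.
Row 2 now contains 2, leaving R2C1 = 3.

2 4 3 5 1 / 3 1 4 2 5 / 4 5 1 3 2 / 1 2 5 4 3 / 5 3 2 1 4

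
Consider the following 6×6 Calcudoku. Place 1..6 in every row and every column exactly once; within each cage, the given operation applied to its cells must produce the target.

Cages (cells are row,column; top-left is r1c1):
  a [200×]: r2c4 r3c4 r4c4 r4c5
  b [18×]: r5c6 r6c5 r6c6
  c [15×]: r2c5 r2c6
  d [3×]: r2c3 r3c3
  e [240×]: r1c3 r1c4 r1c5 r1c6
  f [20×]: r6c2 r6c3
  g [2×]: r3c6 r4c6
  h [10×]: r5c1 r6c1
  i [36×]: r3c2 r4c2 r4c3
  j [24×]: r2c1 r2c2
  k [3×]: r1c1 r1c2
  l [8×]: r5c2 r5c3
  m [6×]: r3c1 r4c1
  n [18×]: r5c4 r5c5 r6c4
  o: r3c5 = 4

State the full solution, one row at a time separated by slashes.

3 1 5 6 2 4 / 4 6 1 2 3 5 / 6 2 3 5 4 1 / 1 3 6 4 5 2 / 5 4 2 1 6 3 / 2 5 4 3 1 6

O is a freebie, leaving r3c5 = 4.
The 4 cells of cage a must have product 200, leaving r4c5 = 5.
5 is placed in column 5, which forces r2c5 = 3.
The two cells of cage c must have product 15, leaving r2c6 = 5.
Row 2 now contains 3, leaving r2c3 = 1.
Cage d's pair has product 3, which forces r3c3 = 3.
Cage a needs product 200; hence r3c4 = 5.
Cage e has product 240, which forces r1c3 = 5.
5 is placed in column 3, leaving r6c3 = 4.
Cage l's pair has product 8, leaving r5c2 = 4.
Column 3 already has 4, which forces r5c3 = 2.
Row 6 now contains 4, which forces r6c2 = 5.
Cage j's pair has product 24, which forces r2c1 = 4.
Column 2 already has 4; hence r2c2 = 6.
4 is placed in row 2; hence r2c4 = 2.
Column 2 already has 6, which forces r3c2 = 2.
2 is placed in row 3, which forces r3c6 = 1.
Column 3 already has 2, which forces r4c3 = 6.
2 is placed in column 4; hence r4c4 = 4.
Column 6 already has 1, so r4c6 = 2.
2 is placed in row 5, which forces r5c1 = 5.
Row 6 already has 5; hence r6c1 = 2.
4 is placed in column 4, leaving r1c4 = 6.
The 4 cells of cage e must have product 240, which forces r1c5 = 2.
Cage e needs product 240, which forces r1c6 = 4.
1 is placed in row 3; hence r3c1 = 6.
Cage m needs two cells with product 6, leaving r4c1 = 1.
Cage i has product 36, leaving r4c2 = 3.
The 3 cells of cage b must have product 18, which forces r6c5 = 1.
1 is placed in column 1, which forces r1c1 = 3.
3 is placed in column 2, so r1c2 = 1.
Cage n has product 18, so r5c4 = 1.
Column 5 already has 1, which forces r5c5 = 6.
Row 5 already has 6, which forces r5c6 = 3.
Row 6 already has 1; hence r6c4 = 3.
Column 6 already has 3, which forces r6c6 = 6.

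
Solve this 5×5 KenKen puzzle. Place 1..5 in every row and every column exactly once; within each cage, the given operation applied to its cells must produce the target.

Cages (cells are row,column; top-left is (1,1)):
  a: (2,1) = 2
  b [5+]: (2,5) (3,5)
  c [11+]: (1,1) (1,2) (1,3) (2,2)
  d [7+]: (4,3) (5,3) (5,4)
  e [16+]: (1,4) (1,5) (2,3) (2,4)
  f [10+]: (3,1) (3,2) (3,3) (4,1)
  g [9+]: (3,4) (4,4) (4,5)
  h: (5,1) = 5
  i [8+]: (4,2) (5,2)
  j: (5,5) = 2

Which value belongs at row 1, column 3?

Cage a is a single given cell, so (2,1) = 2.
H is a freebie, leaving (5,1) = 5.
Row 5 now contains 5, which forces (5,2) = 3.
Cage j is a single given cell, so (5,5) = 2.
Column 2 now contains 3, leaving (4,2) = 5.
Cage d needs sum 7, leaving (4,3) = 2.
In column 5, 5 can only go at (1,5), so (1,5) = 5.
Cage c needs sum 11; hence (1,2) = 2.
Cage c needs sum 11; hence (2,2) = 4.
Row 2 now contains 4, leaving (2,5) = 1.
2 is placed in column 2, so (3,2) = 1.
1 is placed in column 5; hence (3,5) = 4.
4 is placed in column 5, which forces (4,5) = 3.
Cage e needs sum 16, leaving (1,4) = 3.
The 4 cells of cage e must have sum 16; hence (2,3) = 3.
The 4 cells of cage e must have sum 16, which forces (2,4) = 5.
Row 3 already has 4; hence (3,1) = 3.
Cage f has sum 10; hence (3,3) = 5.
Column 4 now contains 5, which forces (3,4) = 2.
Cage f has sum 10, so (4,1) = 1.
Row 4 now contains 1, so (4,4) = 4.
Column 4 already has 4, leaving (5,4) = 1.
Column 1 now contains 1, which forces (1,1) = 4.
Cage c needs sum 11, leaving (1,3) = 1.
1 is placed in row 5, which forces (5,3) = 4.
The full grid is 4 2 1 3 5 / 2 4 3 5 1 / 3 1 5 2 4 / 1 5 2 4 3 / 5 3 4 1 2.

1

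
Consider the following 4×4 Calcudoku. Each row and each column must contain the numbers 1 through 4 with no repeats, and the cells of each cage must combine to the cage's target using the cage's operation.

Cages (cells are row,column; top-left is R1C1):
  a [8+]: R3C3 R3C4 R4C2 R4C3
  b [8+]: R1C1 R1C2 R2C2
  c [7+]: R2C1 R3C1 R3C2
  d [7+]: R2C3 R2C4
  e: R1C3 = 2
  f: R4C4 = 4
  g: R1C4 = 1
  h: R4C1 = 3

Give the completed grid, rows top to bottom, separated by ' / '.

4 3 2 1 / 2 1 4 3 / 1 4 3 2 / 3 2 1 4

E is a freebie, so R1C3 = 2.
G is a freebie; hence R1C4 = 1.
Cage h is given, which forces R4C1 = 3.
F is a freebie; hence R4C4 = 4.
Column 1 already has 3, so R1C1 = 4.
Cage b needs sum 8, leaving R1C2 = 3.
Cage b has sum 8, leaving R2C2 = 1.
Cage d's pair has sum 7, so R2C3 = 4.
Column 4 already has 4; hence R2C4 = 3.
The 4 cells of cage a must have sum 8, so R3C3 = 3.
Cage a needs sum 8; hence R3C4 = 2.
The 4 cells of cage a must have sum 8, so R4C2 = 2.
Row 4 already has 4, which forces R4C3 = 1.
Row 2 already has 1; hence R2C1 = 2.
Row 3 now contains 2, so R3C1 = 1.
Row 3 now contains 2, leaving R3C2 = 4.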